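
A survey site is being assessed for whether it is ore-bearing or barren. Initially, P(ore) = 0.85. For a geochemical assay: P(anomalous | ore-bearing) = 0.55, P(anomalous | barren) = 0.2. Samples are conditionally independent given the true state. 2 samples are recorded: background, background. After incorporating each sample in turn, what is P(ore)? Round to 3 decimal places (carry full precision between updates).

0.642

Each posterior becomes the prior for the next update.
After 'background': P(ore) = 0.45·0.8500 / (0.45·0.8500 + 0.8·0.1500) ≈ 0.7612
After 'background': P(ore) = 0.45·0.7612 / (0.45·0.7612 + 0.8·0.2388) ≈ 0.6420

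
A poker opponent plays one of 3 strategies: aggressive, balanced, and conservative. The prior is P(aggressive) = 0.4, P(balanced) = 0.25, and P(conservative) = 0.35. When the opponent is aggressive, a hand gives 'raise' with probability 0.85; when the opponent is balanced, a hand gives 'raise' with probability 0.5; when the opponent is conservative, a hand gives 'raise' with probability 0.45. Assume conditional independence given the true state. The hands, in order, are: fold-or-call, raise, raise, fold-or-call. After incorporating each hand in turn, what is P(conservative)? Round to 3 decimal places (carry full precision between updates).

After 'fold-or-call': normaliser = 0.15·0.4000 + 0.5·0.2500 + 0.55·0.3500; P(aggressive) ≈ 0.1589, P(balanced) ≈ 0.3311, P(conservative) ≈ 0.5099
After 'raise': normaliser = 0.85·0.1589 + 0.5·0.3311 + 0.45·0.5099; P(aggressive) ≈ 0.2548, P(balanced) ≈ 0.3123, P(conservative) ≈ 0.4329
After 'raise': normaliser = 0.85·0.2548 + 0.5·0.3123 + 0.45·0.4329; P(aggressive) ≈ 0.3817, P(balanced) ≈ 0.2751, P(conservative) ≈ 0.3432
After 'fold-or-call': normaliser = 0.15·0.3817 + 0.5·0.2751 + 0.55·0.3432; P(aggressive) ≈ 0.1493, P(balanced) ≈ 0.3586, P(conservative) ≈ 0.4921

0.492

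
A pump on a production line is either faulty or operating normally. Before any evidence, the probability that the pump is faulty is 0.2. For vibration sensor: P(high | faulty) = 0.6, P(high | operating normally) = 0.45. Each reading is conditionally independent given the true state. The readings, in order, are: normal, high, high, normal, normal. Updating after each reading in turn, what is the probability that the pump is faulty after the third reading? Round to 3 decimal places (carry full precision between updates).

After 'normal': P(faulty) = 0.4·0.2000 / (0.4·0.2000 + 0.55·0.8000) ≈ 0.1538
After 'high': P(faulty) = 0.6·0.1538 / (0.6·0.1538 + 0.45·0.8462) ≈ 0.1951
After 'high': P(faulty) = 0.6·0.1951 / (0.6·0.1951 + 0.45·0.8049) ≈ 0.2443

0.244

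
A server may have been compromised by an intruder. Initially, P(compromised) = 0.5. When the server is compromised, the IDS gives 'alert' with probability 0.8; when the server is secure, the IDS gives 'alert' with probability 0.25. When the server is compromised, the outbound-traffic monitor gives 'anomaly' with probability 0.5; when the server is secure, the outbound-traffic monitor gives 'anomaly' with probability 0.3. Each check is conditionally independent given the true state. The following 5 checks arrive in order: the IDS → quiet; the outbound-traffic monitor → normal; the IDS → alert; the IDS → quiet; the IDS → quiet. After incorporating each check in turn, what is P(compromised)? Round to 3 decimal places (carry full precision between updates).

After the IDS='quiet': P(compromised) = 0.2·0.5000 / (0.2·0.5000 + 0.75·0.5000) ≈ 0.2105
After the outbound-traffic monitor='normal': P(compromised) = 0.5·0.2105 / (0.5·0.2105 + 0.7·0.7895) ≈ 0.1600
After the IDS='alert': P(compromised) = 0.8·0.1600 / (0.8·0.1600 + 0.25·0.8400) ≈ 0.3787
After the IDS='quiet': P(compromised) = 0.2·0.3787 / (0.2·0.3787 + 0.75·0.6213) ≈ 0.1398
After the IDS='quiet': P(compromised) = 0.2·0.1398 / (0.2·0.1398 + 0.75·0.8602) ≈ 0.0415

0.042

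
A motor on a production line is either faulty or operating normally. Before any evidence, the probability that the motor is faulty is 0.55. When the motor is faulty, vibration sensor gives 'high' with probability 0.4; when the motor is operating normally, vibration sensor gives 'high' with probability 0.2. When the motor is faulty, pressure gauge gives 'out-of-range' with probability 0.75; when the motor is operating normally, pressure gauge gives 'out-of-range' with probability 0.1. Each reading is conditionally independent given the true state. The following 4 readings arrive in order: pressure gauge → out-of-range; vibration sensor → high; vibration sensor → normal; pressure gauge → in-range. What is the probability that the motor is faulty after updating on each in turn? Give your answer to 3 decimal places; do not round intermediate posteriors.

After pressure gauge='out-of-range': P(faulty) = 0.75·0.5500 / (0.75·0.5500 + 0.1·0.4500) ≈ 0.9016
After vibration sensor='high': P(faulty) = 0.4·0.9016 / (0.4·0.9016 + 0.2·0.0984) ≈ 0.9483
After vibration sensor='normal': P(faulty) = 0.6·0.9483 / (0.6·0.9483 + 0.8·0.0517) ≈ 0.9322
After pressure gauge='in-range': P(faulty) = 0.25·0.9322 / (0.25·0.9322 + 0.9·0.0678) ≈ 0.7925

0.793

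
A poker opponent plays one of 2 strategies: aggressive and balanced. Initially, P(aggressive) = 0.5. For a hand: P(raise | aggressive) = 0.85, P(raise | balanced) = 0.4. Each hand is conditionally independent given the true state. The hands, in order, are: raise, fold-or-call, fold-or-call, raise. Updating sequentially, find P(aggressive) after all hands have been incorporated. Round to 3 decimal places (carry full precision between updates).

0.220

After 'raise': P(aggressive) = 0.85·0.5000 / (0.85·0.5000 + 0.4·0.5000) ≈ 0.6800
After 'fold-or-call': P(aggressive) = 0.15·0.6800 / (0.15·0.6800 + 0.6·0.3200) ≈ 0.3469
After 'fold-or-call': P(aggressive) = 0.15·0.3469 / (0.15·0.3469 + 0.6·0.6531) ≈ 0.1172
After 'raise': P(aggressive) = 0.85·0.1172 / (0.85·0.1172 + 0.4·0.8828) ≈ 0.2201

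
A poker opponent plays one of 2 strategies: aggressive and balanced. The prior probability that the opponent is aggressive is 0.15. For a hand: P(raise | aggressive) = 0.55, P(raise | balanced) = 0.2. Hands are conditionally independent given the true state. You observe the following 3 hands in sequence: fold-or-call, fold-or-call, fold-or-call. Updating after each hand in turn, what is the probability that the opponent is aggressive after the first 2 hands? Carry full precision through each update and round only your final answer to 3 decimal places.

0.053

After 'fold-or-call': P(aggressive) = 0.45·0.1500 / (0.45·0.1500 + 0.8·0.8500) ≈ 0.0903
After 'fold-or-call': P(aggressive) = 0.45·0.0903 / (0.45·0.0903 + 0.8·0.9097) ≈ 0.0529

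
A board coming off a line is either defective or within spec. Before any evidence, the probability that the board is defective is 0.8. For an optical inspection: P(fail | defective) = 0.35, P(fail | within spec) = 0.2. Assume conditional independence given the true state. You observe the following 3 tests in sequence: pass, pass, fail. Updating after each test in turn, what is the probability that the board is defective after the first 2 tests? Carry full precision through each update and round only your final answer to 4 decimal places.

Apply Bayes' rule sequentially, carrying P(defective) forward.
After 'pass': P(defective) = 0.65·0.8000 / (0.65·0.8000 + 0.8·0.2000) ≈ 0.7647
After 'pass': P(defective) = 0.65·0.7647 / (0.65·0.7647 + 0.8·0.2353) ≈ 0.7253

0.7253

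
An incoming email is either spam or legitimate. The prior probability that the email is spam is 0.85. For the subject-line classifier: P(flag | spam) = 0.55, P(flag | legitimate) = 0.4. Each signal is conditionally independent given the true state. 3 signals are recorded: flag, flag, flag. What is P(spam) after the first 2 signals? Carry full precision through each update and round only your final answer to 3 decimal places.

0.915

After 'flag': P(spam) = 0.55·0.8500 / (0.55·0.8500 + 0.4·0.1500) ≈ 0.8863
After 'flag': P(spam) = 0.55·0.8863 / (0.55·0.8863 + 0.4·0.1137) ≈ 0.9146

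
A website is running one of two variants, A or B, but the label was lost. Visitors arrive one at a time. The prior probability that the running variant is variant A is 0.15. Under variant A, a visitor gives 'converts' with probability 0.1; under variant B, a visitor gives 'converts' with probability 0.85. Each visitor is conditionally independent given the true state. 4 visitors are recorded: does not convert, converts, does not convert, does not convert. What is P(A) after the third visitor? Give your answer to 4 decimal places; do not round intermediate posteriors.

Each posterior becomes the prior for the next update.
After 'does not convert': P(A) = 0.9·0.1500 / (0.9·0.1500 + 0.15·0.8500) ≈ 0.5143
After 'converts': P(A) = 0.1·0.5143 / (0.1·0.5143 + 0.85·0.4857) ≈ 0.1108
After 'does not convert': P(A) = 0.9·0.1108 / (0.9·0.1108 + 0.15·0.8892) ≈ 0.4277

0.4277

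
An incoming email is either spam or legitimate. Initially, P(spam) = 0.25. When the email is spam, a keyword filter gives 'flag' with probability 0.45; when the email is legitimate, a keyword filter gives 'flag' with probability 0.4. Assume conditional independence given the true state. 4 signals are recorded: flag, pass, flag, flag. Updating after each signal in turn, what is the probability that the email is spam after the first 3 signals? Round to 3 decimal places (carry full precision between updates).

0.279

Apply Bayes' rule sequentially, carrying P(spam) forward.
After 'flag': P(spam) = 0.45·0.2500 / (0.45·0.2500 + 0.4·0.7500) ≈ 0.2727
After 'pass': P(spam) = 0.55·0.2727 / (0.55·0.2727 + 0.6·0.7273) ≈ 0.2558
After 'flag': P(spam) = 0.45·0.2558 / (0.45·0.2558 + 0.4·0.7442) ≈ 0.2789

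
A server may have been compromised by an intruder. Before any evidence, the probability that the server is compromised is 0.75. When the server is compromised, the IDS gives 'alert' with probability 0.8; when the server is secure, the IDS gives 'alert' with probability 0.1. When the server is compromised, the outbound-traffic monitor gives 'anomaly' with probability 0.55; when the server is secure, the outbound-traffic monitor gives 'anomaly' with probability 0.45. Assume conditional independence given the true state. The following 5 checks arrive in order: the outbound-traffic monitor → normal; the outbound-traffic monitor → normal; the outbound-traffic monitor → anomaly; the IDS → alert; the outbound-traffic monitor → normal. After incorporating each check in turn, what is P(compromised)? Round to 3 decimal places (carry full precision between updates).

0.941

After the outbound-traffic monitor='normal': P(compromised) = 0.45·0.7500 / (0.45·0.7500 + 0.55·0.2500) ≈ 0.7105
After the outbound-traffic monitor='normal': P(compromised) = 0.45·0.7105 / (0.45·0.7105 + 0.55·0.2895) ≈ 0.6676
After the outbound-traffic monitor='anomaly': P(compromised) = 0.55·0.6676 / (0.55·0.6676 + 0.45·0.3324) ≈ 0.7105
After the IDS='alert': P(compromised) = 0.8·0.7105 / (0.8·0.7105 + 0.1·0.2895) ≈ 0.9515
After the outbound-traffic monitor='normal': P(compromised) = 0.45·0.9515 / (0.45·0.9515 + 0.55·0.0485) ≈ 0.9414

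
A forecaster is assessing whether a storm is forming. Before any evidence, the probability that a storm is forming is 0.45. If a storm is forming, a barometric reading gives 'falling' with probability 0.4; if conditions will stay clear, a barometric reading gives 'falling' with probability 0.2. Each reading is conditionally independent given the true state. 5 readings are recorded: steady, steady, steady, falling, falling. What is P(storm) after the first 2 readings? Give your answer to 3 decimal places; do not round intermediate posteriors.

After 'steady': P(storm) = 0.6·0.4500 / (0.6·0.4500 + 0.8·0.5500) ≈ 0.3803
After 'steady': P(storm) = 0.6·0.3803 / (0.6·0.3803 + 0.8·0.6197) ≈ 0.3152

0.315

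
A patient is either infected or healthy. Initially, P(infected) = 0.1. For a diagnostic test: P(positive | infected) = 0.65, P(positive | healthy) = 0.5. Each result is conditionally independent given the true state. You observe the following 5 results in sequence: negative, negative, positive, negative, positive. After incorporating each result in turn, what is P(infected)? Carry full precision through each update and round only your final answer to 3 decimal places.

0.061

After 'negative': P(infected) = 0.35·0.1000 / (0.35·0.1000 + 0.5·0.9000) ≈ 0.0722
After 'negative': P(infected) = 0.35·0.0722 / (0.35·0.0722 + 0.5·0.9278) ≈ 0.0516
After 'positive': P(infected) = 0.65·0.0516 / (0.65·0.0516 + 0.5·0.9484) ≈ 0.0661
After 'negative': P(infected) = 0.35·0.0661 / (0.35·0.0661 + 0.5·0.9339) ≈ 0.0472
After 'positive': P(infected) = 0.65·0.0472 / (0.65·0.0472 + 0.5·0.9528) ≈ 0.0605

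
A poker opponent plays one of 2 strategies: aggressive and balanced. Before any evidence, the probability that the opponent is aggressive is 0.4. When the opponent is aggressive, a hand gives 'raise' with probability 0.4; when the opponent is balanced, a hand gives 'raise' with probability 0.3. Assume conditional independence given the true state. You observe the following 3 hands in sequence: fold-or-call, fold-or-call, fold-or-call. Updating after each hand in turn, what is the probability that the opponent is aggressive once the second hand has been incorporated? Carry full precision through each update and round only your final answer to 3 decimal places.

Each posterior becomes the prior for the next update.
After 'fold-or-call': P(aggressive) = 0.6·0.4000 / (0.6·0.4000 + 0.7·0.6000) ≈ 0.3636
After 'fold-or-call': P(aggressive) = 0.6·0.3636 / (0.6·0.3636 + 0.7·0.6364) ≈ 0.3288

0.329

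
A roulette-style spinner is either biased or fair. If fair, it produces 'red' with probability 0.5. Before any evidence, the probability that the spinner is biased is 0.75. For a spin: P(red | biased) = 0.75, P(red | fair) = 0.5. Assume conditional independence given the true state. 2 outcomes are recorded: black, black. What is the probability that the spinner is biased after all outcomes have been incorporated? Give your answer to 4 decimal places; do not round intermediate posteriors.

0.4286

After 'black': P(biased) = 0.25·0.7500 / (0.25·0.7500 + 0.5·0.2500) ≈ 0.6000
After 'black': P(biased) = 0.25·0.6000 / (0.25·0.6000 + 0.5·0.4000) ≈ 0.4286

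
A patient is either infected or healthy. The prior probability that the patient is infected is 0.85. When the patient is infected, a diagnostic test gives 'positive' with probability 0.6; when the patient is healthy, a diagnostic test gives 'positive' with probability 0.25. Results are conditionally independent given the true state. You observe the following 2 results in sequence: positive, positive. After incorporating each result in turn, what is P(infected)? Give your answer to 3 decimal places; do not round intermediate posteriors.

Each posterior becomes the prior for the next update.
After 'positive': P(infected) = 0.6·0.8500 / (0.6·0.8500 + 0.25·0.1500) ≈ 0.9315
After 'positive': P(infected) = 0.6·0.9315 / (0.6·0.9315 + 0.25·0.0685) ≈ 0.9703

0.970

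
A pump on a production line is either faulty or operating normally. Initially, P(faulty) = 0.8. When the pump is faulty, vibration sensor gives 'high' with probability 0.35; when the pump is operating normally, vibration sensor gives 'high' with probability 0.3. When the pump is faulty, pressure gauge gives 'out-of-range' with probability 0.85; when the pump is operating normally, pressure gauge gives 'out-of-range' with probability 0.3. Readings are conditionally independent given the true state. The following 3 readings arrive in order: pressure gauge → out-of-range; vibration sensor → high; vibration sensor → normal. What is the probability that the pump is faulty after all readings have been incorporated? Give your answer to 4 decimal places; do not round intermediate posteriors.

0.9247

Each posterior becomes the prior for the next update.
After pressure gauge='out-of-range': P(faulty) = 0.85·0.8000 / (0.85·0.8000 + 0.3·0.2000) ≈ 0.9189
After vibration sensor='high': P(faulty) = 0.35·0.9189 / (0.35·0.9189 + 0.3·0.0811) ≈ 0.9297
After vibration sensor='normal': P(faulty) = 0.65·0.9297 / (0.65·0.9297 + 0.7·0.0703) ≈ 0.9247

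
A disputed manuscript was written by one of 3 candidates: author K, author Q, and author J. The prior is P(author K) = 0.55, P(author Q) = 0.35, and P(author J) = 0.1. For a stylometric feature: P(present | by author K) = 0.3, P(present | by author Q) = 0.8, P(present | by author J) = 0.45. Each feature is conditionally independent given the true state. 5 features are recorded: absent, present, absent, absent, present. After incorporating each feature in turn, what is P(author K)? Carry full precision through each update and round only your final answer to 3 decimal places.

After 'absent': normaliser = 0.7·0.5500 + 0.2·0.3500 + 0.55·0.1000; P(author K) ≈ 0.7549, P(author Q) ≈ 0.1373, P(author J) ≈ 0.1078
After 'present': normaliser = 0.3·0.7549 + 0.8·0.1373 + 0.45·0.1078; P(author K) ≈ 0.5885, P(author Q) ≈ 0.2854, P(author J) ≈ 0.1261
After 'absent': normaliser = 0.7·0.5885 + 0.2·0.2854 + 0.55·0.1261; P(author K) ≈ 0.7652, P(author Q) ≈ 0.1060, P(author J) ≈ 0.1288
After 'absent': normaliser = 0.7·0.7652 + 0.2·0.1060 + 0.55·0.1288; P(author K) ≈ 0.8533, P(author Q) ≈ 0.0338, P(author J) ≈ 0.1129
After 'present': normaliser = 0.3·0.8533 + 0.8·0.0338 + 0.45·0.1129; P(author K) ≈ 0.7669, P(author Q) ≈ 0.0809, P(author J) ≈ 0.1522

0.767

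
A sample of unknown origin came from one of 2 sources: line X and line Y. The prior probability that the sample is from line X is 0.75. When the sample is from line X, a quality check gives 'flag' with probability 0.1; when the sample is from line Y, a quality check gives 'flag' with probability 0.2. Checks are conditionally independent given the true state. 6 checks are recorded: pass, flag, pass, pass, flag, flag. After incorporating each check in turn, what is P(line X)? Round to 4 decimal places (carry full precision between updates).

Apply Bayes' rule sequentially, carrying P(line X) forward.
After 'pass': P(line X) = 0.9·0.7500 / (0.9·0.7500 + 0.8·0.2500) ≈ 0.7714
After 'flag': P(line X) = 0.1·0.7714 / (0.1·0.7714 + 0.2·0.2286) ≈ 0.6279
After 'pass': P(line X) = 0.9·0.6279 / (0.9·0.6279 + 0.8·0.3721) ≈ 0.6550
After 'pass': P(line X) = 0.9·0.6550 / (0.9·0.6550 + 0.8·0.3450) ≈ 0.6811
After 'flag': P(line X) = 0.1·0.6811 / (0.1·0.6811 + 0.2·0.3189) ≈ 0.5164
After 'flag': P(line X) = 0.1·0.5164 / (0.1·0.5164 + 0.2·0.4836) ≈ 0.3481

0.3481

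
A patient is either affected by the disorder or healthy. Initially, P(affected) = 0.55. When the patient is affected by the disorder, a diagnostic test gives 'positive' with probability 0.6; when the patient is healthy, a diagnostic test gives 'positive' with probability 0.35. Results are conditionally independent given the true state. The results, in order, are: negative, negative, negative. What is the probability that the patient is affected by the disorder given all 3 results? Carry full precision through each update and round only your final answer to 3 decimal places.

0.222

After 'negative': P(affected) = 0.4·0.5500 / (0.4·0.5500 + 0.65·0.4500) ≈ 0.4293
After 'negative': P(affected) = 0.4·0.4293 / (0.4·0.4293 + 0.65·0.5707) ≈ 0.3164
After 'negative': P(affected) = 0.4·0.3164 / (0.4·0.3164 + 0.65·0.6836) ≈ 0.2217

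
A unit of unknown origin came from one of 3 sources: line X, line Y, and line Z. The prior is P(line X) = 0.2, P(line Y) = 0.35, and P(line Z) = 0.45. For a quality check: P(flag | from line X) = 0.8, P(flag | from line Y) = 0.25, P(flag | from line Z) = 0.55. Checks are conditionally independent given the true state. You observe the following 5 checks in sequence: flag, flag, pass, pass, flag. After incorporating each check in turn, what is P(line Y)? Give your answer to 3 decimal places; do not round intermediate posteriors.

After 'flag': normaliser = 0.8·0.2000 + 0.25·0.3500 + 0.55·0.4500; P(line X) ≈ 0.3232, P(line Y) ≈ 0.1768, P(line Z) ≈ 0.5000
After 'flag': normaliser = 0.8·0.3232 + 0.25·0.1768 + 0.55·0.5000; P(line X) ≈ 0.4476, P(line Y) ≈ 0.0765, P(line Z) ≈ 0.4760
After 'pass': normaliser = 0.2·0.4476 + 0.75·0.0765 + 0.45·0.4760; P(line X) ≈ 0.2479, P(line Y) ≈ 0.1589, P(line Z) ≈ 0.5932
After 'pass': normaliser = 0.2·0.2479 + 0.75·0.1589 + 0.45·0.5932; P(line X) ≈ 0.1138, P(line Y) ≈ 0.2735, P(line Z) ≈ 0.6127
After 'flag': normaliser = 0.8·0.1138 + 0.25·0.2735 + 0.55·0.6127; P(line X) ≈ 0.1834, P(line Y) ≈ 0.1377, P(line Z) ≈ 0.6789

0.138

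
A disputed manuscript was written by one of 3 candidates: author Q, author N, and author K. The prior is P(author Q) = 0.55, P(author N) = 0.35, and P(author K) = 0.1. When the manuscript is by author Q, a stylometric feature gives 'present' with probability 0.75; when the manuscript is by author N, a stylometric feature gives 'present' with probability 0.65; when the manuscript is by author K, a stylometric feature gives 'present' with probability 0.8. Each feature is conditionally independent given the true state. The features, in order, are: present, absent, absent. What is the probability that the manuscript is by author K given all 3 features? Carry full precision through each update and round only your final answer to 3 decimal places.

Apply Bayes' rule sequentially, carrying P(author K) forward.
After 'present': normaliser = 0.75·0.5500 + 0.65·0.3500 + 0.8·0.1000; P(author Q) ≈ 0.5729, P(author N) ≈ 0.3160, P(author K) ≈ 0.1111
After 'absent': normaliser = 0.25·0.5729 + 0.35·0.3160 + 0.2·0.1111; P(author Q) ≈ 0.5189, P(author N) ≈ 0.4006, P(author K) ≈ 0.0805
After 'absent': normaliser = 0.25·0.5189 + 0.35·0.4006 + 0.2·0.0805; P(author Q) ≈ 0.4535, P(author N) ≈ 0.4902, P(author K) ≈ 0.0563

0.056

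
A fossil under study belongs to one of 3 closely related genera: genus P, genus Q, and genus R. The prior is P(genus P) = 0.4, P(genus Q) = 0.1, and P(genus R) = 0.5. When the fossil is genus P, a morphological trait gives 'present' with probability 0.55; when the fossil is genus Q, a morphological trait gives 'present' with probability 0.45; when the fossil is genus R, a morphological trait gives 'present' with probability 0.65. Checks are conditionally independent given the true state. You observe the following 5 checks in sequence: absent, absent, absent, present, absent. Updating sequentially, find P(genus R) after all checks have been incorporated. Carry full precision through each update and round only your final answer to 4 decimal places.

After 'absent': normaliser = 0.45·0.4000 + 0.55·0.1000 + 0.35·0.5000; P(genus P) ≈ 0.4390, P(genus Q) ≈ 0.1341, P(genus R) ≈ 0.4268
After 'absent': normaliser = 0.45·0.4390 + 0.55·0.1341 + 0.35·0.4268; P(genus P) ≈ 0.4696, P(genus Q) ≈ 0.1754, P(genus R) ≈ 0.3551
After 'absent': normaliser = 0.45·0.4696 + 0.55·0.1754 + 0.35·0.3551; P(genus P) ≈ 0.4891, P(genus Q) ≈ 0.2232, P(genus R) ≈ 0.2877
After 'present': normaliser = 0.55·0.4891 + 0.45·0.2232 + 0.65·0.2877; P(genus P) ≈ 0.4834, P(genus Q) ≈ 0.1805, P(genus R) ≈ 0.3360
After 'absent': normaliser = 0.45·0.4834 + 0.55·0.1805 + 0.35·0.3360; P(genus P) ≈ 0.5007, P(genus Q) ≈ 0.2286, P(genus R) ≈ 0.2707

0.2707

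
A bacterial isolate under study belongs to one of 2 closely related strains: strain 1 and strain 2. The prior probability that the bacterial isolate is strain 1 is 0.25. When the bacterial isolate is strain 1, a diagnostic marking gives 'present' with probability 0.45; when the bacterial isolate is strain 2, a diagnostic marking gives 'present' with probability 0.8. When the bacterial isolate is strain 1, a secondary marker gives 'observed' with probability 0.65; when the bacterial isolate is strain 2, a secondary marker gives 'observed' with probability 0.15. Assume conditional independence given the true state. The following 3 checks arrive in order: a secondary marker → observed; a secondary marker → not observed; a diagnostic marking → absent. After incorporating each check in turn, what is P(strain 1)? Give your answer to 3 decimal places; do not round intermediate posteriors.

0.621

Apply Bayes' rule sequentially, carrying P(strain 1) forward.
After a secondary marker='observed': P(strain 1) = 0.65·0.2500 / (0.65·0.2500 + 0.15·0.7500) ≈ 0.5909
After a secondary marker='not observed': P(strain 1) = 0.35·0.5909 / (0.35·0.5909 + 0.85·0.4091) ≈ 0.3730
After a diagnostic marking='absent': P(strain 1) = 0.55·0.3730 / (0.55·0.3730 + 0.2·0.6270) ≈ 0.6206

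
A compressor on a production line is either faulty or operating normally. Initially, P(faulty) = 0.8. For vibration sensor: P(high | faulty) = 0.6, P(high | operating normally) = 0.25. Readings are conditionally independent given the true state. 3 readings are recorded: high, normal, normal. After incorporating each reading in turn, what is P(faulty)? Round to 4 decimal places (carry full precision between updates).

0.7320

After 'high': P(faulty) = 0.6·0.8000 / (0.6·0.8000 + 0.25·0.2000) ≈ 0.9057
After 'normal': P(faulty) = 0.4·0.9057 / (0.4·0.9057 + 0.75·0.0943) ≈ 0.8366
After 'normal': P(faulty) = 0.4·0.8366 / (0.4·0.8366 + 0.75·0.1634) ≈ 0.7320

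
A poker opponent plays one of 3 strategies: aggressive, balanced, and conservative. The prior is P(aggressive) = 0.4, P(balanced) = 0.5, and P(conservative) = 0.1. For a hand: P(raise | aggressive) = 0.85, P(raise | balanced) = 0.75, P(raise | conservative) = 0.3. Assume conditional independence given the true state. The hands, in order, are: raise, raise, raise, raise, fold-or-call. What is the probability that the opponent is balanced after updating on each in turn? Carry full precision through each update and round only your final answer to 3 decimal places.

After 'raise': normaliser = 0.85·0.4000 + 0.75·0.5000 + 0.3·0.1000; P(aggressive) ≈ 0.4564, P(balanced) ≈ 0.5034, P(conservative) ≈ 0.0403
After 'raise': normaliser = 0.85·0.4564 + 0.75·0.5034 + 0.3·0.0403; P(aggressive) ≈ 0.4989, P(balanced) ≈ 0.4855, P(conservative) ≈ 0.0155
After 'raise': normaliser = 0.85·0.4989 + 0.75·0.4855 + 0.3·0.0155; P(aggressive) ≈ 0.5349, P(balanced) ≈ 0.4593, P(conservative) ≈ 0.0059
After 'raise': normaliser = 0.85·0.5349 + 0.75·0.4593 + 0.3·0.0059; P(aggressive) ≈ 0.5677, P(balanced) ≈ 0.4301, P(conservative) ≈ 0.0022
After 'fold-or-call': normaliser = 0.15·0.5677 + 0.25·0.4301 + 0.7·0.0022; P(aggressive) ≈ 0.4384, P(balanced) ≈ 0.5536, P(conservative) ≈ 0.0079

0.554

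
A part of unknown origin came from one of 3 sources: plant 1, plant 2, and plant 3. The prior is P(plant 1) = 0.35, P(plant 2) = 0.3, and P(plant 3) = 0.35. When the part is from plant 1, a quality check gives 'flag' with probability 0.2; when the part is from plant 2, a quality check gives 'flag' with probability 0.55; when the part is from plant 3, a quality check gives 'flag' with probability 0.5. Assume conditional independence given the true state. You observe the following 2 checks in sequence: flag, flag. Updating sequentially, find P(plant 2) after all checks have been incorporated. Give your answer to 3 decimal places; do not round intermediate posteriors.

0.472

After 'flag': normaliser = 0.2·0.3500 + 0.55·0.3000 + 0.5·0.3500; P(plant 1) ≈ 0.1707, P(plant 2) ≈ 0.4024, P(plant 3) ≈ 0.4268
After 'flag': normaliser = 0.2·0.1707 + 0.55·0.4024 + 0.5·0.4268; P(plant 1) ≈ 0.0728, P(plant 2) ≈ 0.4720, P(plant 3) ≈ 0.4551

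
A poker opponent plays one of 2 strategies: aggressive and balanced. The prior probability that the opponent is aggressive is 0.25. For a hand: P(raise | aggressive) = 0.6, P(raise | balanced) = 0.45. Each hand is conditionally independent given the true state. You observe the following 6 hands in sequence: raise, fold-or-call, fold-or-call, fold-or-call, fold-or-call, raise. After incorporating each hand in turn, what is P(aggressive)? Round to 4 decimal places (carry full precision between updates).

Each posterior becomes the prior for the next update.
After 'raise': P(aggressive) = 0.6·0.2500 / (0.6·0.2500 + 0.45·0.7500) ≈ 0.3077
After 'fold-or-call': P(aggressive) = 0.4·0.3077 / (0.4·0.3077 + 0.55·0.6923) ≈ 0.2443
After 'fold-or-call': P(aggressive) = 0.4·0.2443 / (0.4·0.2443 + 0.55·0.7557) ≈ 0.1903
After 'fold-or-call': P(aggressive) = 0.4·0.1903 / (0.4·0.1903 + 0.55·0.8097) ≈ 0.1460
After 'fold-or-call': P(aggressive) = 0.4·0.1460 / (0.4·0.1460 + 0.55·0.8540) ≈ 0.1106
After 'raise': P(aggressive) = 0.6·0.1106 / (0.6·0.1106 + 0.45·0.8894) ≈ 0.1422

0.1422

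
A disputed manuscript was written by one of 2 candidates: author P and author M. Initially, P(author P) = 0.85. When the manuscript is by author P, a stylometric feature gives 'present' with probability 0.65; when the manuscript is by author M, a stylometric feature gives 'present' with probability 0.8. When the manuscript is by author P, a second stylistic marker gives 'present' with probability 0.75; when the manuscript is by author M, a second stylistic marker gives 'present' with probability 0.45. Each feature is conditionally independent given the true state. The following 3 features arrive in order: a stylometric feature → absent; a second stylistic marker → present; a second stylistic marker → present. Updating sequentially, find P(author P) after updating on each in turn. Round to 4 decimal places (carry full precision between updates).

0.9650

After a stylometric feature='absent': P(author P) = 0.35·0.8500 / (0.35·0.8500 + 0.2·0.1500) ≈ 0.9084
After a second stylistic marker='present': P(author P) = 0.75·0.9084 / (0.75·0.9084 + 0.45·0.0916) ≈ 0.9429
After a second stylistic marker='present': P(author P) = 0.75·0.9429 / (0.75·0.9429 + 0.45·0.0571) ≈ 0.9650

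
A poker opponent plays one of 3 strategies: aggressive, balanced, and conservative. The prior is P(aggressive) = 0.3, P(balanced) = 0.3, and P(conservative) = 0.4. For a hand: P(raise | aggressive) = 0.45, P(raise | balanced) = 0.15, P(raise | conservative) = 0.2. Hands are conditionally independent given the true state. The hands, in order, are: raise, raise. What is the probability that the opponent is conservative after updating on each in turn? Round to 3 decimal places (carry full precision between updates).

Each posterior becomes the prior for the next update.
After 'raise': normaliser = 0.45·0.3000 + 0.15·0.3000 + 0.2·0.4000; P(aggressive) ≈ 0.5192, P(balanced) ≈ 0.1731, P(conservative) ≈ 0.3077
After 'raise': normaliser = 0.45·0.5192 + 0.15·0.1731 + 0.2·0.3077; P(aggressive) ≈ 0.7275, P(balanced) ≈ 0.0808, P(conservative) ≈ 0.1916

0.192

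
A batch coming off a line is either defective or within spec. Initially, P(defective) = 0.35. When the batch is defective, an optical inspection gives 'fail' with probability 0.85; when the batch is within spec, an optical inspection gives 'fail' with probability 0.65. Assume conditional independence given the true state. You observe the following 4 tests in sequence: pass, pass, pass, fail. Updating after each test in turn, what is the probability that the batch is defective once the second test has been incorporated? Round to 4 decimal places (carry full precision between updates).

0.0900

After 'pass': P(defective) = 0.15·0.3500 / (0.15·0.3500 + 0.35·0.6500) ≈ 0.1875
After 'pass': P(defective) = 0.15·0.1875 / (0.15·0.1875 + 0.35·0.8125) ≈ 0.0900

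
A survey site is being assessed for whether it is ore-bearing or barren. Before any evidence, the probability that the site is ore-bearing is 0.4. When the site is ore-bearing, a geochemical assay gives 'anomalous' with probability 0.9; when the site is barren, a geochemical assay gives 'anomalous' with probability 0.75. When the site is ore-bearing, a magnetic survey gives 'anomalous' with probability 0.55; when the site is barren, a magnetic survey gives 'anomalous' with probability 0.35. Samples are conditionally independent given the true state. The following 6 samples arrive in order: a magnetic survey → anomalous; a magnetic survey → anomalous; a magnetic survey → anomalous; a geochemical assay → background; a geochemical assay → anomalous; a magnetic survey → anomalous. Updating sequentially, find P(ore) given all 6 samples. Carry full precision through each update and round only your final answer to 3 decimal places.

0.661

After a magnetic survey='anomalous': P(ore) = 0.55·0.4000 / (0.55·0.4000 + 0.35·0.6000) ≈ 0.5116
After a magnetic survey='anomalous': P(ore) = 0.55·0.5116 / (0.55·0.5116 + 0.35·0.4884) ≈ 0.6221
After a magnetic survey='anomalous': P(ore) = 0.55·0.6221 / (0.55·0.6221 + 0.35·0.3779) ≈ 0.7212
After a geochemical assay='background': P(ore) = 0.1·0.7212 / (0.1·0.7212 + 0.25·0.2788) ≈ 0.5085
After a geochemical assay='anomalous': P(ore) = 0.9·0.5085 / (0.9·0.5085 + 0.75·0.4915) ≈ 0.5539
After a magnetic survey='anomalous': P(ore) = 0.55·0.5539 / (0.55·0.5539 + 0.35·0.4461) ≈ 0.6612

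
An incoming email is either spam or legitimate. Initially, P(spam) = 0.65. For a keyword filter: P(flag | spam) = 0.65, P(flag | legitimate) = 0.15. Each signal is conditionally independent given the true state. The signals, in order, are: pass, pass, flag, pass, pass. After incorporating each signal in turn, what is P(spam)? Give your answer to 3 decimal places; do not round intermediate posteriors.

After 'pass': P(spam) = 0.35·0.6500 / (0.35·0.6500 + 0.85·0.3500) ≈ 0.4333
After 'pass': P(spam) = 0.35·0.4333 / (0.35·0.4333 + 0.85·0.5667) ≈ 0.2395
After 'flag': P(spam) = 0.65·0.2395 / (0.65·0.2395 + 0.15·0.7605) ≈ 0.5771
After 'pass': P(spam) = 0.35·0.5771 / (0.35·0.5771 + 0.85·0.4229) ≈ 0.3597
After 'pass': P(spam) = 0.35·0.3597 / (0.35·0.3597 + 0.85·0.6403) ≈ 0.1879

0.188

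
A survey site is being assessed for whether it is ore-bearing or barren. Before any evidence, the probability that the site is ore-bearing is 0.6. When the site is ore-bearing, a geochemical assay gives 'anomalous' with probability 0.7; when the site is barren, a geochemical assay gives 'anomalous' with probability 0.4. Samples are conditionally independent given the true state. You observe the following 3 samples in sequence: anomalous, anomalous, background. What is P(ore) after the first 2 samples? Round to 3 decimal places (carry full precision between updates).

After 'anomalous': P(ore) = 0.7·0.6000 / (0.7·0.6000 + 0.4·0.4000) ≈ 0.7241
After 'anomalous': P(ore) = 0.7·0.7241 / (0.7·0.7241 + 0.4·0.2759) ≈ 0.8212

0.821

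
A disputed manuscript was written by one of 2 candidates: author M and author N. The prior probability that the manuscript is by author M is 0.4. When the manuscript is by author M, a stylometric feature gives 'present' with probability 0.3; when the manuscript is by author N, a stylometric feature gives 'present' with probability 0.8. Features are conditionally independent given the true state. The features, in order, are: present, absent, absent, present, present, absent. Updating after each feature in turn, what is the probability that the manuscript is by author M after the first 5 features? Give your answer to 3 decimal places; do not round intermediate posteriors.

0.301

After 'present': P(author M) = 0.3·0.4000 / (0.3·0.4000 + 0.8·0.6000) ≈ 0.2000
After 'absent': P(author M) = 0.7·0.2000 / (0.7·0.2000 + 0.2·0.8000) ≈ 0.4667
After 'absent': P(author M) = 0.7·0.4667 / (0.7·0.4667 + 0.2·0.5333) ≈ 0.7538
After 'present': P(author M) = 0.3·0.7538 / (0.3·0.7538 + 0.8·0.2462) ≈ 0.5345
After 'present': P(author M) = 0.3·0.5345 / (0.3·0.5345 + 0.8·0.4655) ≈ 0.3010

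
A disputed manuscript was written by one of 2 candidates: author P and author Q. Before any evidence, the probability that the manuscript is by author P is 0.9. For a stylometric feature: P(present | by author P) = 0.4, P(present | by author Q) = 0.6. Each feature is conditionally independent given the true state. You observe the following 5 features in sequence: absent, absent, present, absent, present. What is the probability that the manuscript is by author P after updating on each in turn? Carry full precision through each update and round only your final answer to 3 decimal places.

0.931

After 'absent': P(author P) = 0.6·0.9000 / (0.6·0.9000 + 0.4·0.1000) ≈ 0.9310
After 'absent': P(author P) = 0.6·0.9310 / (0.6·0.9310 + 0.4·0.0690) ≈ 0.9529
After 'present': P(author P) = 0.4·0.9529 / (0.4·0.9529 + 0.6·0.0471) ≈ 0.9310
After 'absent': P(author P) = 0.6·0.9310 / (0.6·0.9310 + 0.4·0.0690) ≈ 0.9529
After 'present': P(author P) = 0.4·0.9529 / (0.4·0.9529 + 0.6·0.0471) ≈ 0.9310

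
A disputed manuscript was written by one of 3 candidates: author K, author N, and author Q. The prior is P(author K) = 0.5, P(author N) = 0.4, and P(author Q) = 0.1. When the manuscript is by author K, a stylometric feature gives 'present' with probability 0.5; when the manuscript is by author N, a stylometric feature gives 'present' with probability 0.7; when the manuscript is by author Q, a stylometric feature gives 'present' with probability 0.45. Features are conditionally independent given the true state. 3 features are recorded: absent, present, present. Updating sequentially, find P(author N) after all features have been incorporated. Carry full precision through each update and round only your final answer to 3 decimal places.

After 'absent': normaliser = 0.5·0.5000 + 0.3·0.4000 + 0.55·0.1000; P(author K) ≈ 0.5882, P(author N) ≈ 0.2824, P(author Q) ≈ 0.1294
After 'present': normaliser = 0.5·0.5882 + 0.7·0.2824 + 0.45·0.1294; P(author K) ≈ 0.5348, P(author N) ≈ 0.3594, P(author Q) ≈ 0.1059
After 'present': normaliser = 0.5·0.5348 + 0.7·0.3594 + 0.45·0.1059; P(author K) ≈ 0.4719, P(author N) ≈ 0.4440, P(author Q) ≈ 0.0841

0.444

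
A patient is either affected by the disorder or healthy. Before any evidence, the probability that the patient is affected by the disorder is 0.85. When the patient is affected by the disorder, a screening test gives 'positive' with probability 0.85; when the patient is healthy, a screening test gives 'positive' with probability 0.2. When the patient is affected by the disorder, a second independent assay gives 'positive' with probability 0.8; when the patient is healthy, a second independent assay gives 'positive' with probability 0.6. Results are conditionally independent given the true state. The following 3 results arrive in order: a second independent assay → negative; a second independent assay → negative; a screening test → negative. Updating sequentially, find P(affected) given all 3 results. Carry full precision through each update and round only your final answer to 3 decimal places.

After a second independent assay='negative': P(affected) = 0.2·0.8500 / (0.2·0.8500 + 0.4·0.1500) ≈ 0.7391
After a second independent assay='negative': P(affected) = 0.2·0.7391 / (0.2·0.7391 + 0.4·0.2609) ≈ 0.5862
After a screening test='negative': P(affected) = 0.15·0.5862 / (0.15·0.5862 + 0.8·0.4138) ≈ 0.2099

0.210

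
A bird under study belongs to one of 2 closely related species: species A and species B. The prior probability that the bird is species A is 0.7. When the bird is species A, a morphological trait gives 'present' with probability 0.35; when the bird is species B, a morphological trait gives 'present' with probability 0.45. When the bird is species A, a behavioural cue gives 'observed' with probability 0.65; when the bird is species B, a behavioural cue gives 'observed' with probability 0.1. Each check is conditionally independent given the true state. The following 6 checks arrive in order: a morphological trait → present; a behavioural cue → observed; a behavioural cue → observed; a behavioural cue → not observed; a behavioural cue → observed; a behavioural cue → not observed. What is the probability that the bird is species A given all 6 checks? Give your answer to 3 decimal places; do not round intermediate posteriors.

After a morphological trait='present': P(species A) = 0.35·0.7000 / (0.35·0.7000 + 0.45·0.3000) ≈ 0.6447
After a behavioural cue='observed': P(species A) = 0.65·0.6447 / (0.65·0.6447 + 0.1·0.3553) ≈ 0.9219
After a behavioural cue='observed': P(species A) = 0.65·0.9219 / (0.65·0.9219 + 0.1·0.0781) ≈ 0.9871
After a behavioural cue='not observed': P(species A) = 0.35·0.9871 / (0.35·0.9871 + 0.9·0.0129) ≈ 0.9676
After a behavioural cue='observed': P(species A) = 0.65·0.9676 / (0.65·0.9676 + 0.1·0.0324) ≈ 0.9949
After a behavioural cue='not observed': P(species A) = 0.35·0.9949 / (0.35·0.9949 + 0.9·0.0051) ≈ 0.9869

0.987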